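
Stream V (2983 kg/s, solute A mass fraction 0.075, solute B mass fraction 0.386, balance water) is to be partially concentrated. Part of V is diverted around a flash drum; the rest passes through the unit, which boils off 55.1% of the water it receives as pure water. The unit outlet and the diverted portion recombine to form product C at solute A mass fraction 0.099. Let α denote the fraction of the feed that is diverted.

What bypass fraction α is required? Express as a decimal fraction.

0.184

All 2983×0.075 = 223.72 kg/s of solute A reaches C, so C = 223.72/0.099 = 2259.8 kg/s and vapour = 723.15 kg/s.
The evaporator receives (1−α)·2983 of feed at 0.539 water and removes 0.551 of that water:
0.551×0.539×(1−α)×2983 = 723.15
(1−α) = 723.15/885.92 = 0.8163;  α = 0.1837.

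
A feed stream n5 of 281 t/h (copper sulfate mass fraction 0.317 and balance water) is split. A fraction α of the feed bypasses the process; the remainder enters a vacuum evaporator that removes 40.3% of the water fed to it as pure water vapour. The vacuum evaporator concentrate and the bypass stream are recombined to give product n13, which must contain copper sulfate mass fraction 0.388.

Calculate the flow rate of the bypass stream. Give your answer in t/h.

94.19 t/h

All 281×0.317 = 89.077 t/h of copper sulfate reaches n13, so n13 = 89.077/0.388 = 229.58 t/h and vapour = 51.42 t/h.
The evaporator receives (1−α)·281 of feed at 0.683 water and removes 0.403 of that water:
0.403×0.683×(1−α)×281 = 51.42
(1−α) = 51.42/77.345 = 0.6648;  α = 0.3352.
Bypass flow = 0.3352×281 = 94.187 t/h.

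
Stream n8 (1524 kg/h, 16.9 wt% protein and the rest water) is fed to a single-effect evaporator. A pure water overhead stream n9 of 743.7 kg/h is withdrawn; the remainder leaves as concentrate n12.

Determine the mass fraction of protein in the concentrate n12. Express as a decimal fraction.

protein is not removed: 1524×0.169 = 257.56 kg/h of protein enters n12.
Concentrate = 1524 − 743.7 = 780.3 kg/h.
Mass fraction = 257.56/780.3 = 0.330.

0.330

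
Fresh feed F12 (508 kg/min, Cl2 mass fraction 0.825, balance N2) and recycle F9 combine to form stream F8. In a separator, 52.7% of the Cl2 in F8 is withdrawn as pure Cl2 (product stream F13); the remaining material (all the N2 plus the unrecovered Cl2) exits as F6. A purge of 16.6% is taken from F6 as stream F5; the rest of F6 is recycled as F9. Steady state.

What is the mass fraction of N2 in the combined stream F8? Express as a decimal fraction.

0.436

N2 enters only via F12 and leaves only via the purge: 508×0.175 = 0.166×(N2 in F6), and the separator passes all N2, so N2 in F8 = N2 in F6 = 535.54 kg/min.
Cl2 in F8: m_A = 508×0.825 + (1−0.166)·(1−0.527)·m_A, so m_A = 419.1/0.6055 = 692.13 kg/min.
F8 = 692.13 + 535.54 = 1227.7 kg/min.
N2 fraction in F8 = 535.54/1227.7 = 0.436.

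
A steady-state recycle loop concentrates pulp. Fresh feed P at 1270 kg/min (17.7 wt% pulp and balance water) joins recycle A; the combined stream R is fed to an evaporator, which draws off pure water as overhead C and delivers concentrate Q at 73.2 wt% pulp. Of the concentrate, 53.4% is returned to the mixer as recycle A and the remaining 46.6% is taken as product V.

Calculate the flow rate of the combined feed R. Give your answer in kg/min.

1622 kg/min

Overall pulp balance (none leaves overhead): pulp in fresh feed = pulp in product, i.e. 1270×0.177 = (1−0.534)·Q·0.732.
Q = 224.79/(0.732×0.466) = 658.99 kg/min.
Recycle A = 0.534×658.99 = 351.9 kg/min.
Combined feed R = 1270 + 351.9 = 1621.9 kg/min.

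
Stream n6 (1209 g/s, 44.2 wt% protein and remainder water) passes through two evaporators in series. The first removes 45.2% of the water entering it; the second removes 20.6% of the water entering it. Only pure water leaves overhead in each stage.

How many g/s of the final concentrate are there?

water in feed = 1209×0.558 = 674.62 g/s.
After stage 1: water left = (1−0.452)×674.62 = 369.69; stream total = 904.07 g/s.
After stage 2: water left = (1−0.206)×369.69 = 293.54; final concentrate = 827.91 g/s.

827.9 g/s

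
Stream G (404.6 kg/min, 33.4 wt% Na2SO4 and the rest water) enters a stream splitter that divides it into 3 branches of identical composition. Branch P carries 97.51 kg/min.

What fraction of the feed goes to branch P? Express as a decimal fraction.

0.241

Fraction to P = 97.51/404.6 = 0.2410.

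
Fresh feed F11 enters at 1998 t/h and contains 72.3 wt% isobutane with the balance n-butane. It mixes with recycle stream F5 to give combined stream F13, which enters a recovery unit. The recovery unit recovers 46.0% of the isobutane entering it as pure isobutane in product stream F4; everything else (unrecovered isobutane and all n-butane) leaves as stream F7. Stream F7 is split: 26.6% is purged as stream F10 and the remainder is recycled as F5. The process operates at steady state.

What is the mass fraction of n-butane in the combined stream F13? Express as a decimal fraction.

n-butane enters only via F11 and leaves only via the purge: 1998×0.277 = 0.266×(n-butane in F7), and the recovery unit passes all n-butane, so n-butane in F13 = n-butane in F7 = 2080.6 t/h.
isobutane in F13: m_A = 1998×0.723 + (1−0.266)·(1−0.460)·m_A, so m_A = 1444.6/0.6036 = 2393.1 t/h.
F13 = 2393.1 + 2080.6 = 4473.7 t/h.
n-butane fraction in F13 = 2080.6/4473.7 = 0.4651.

0.4651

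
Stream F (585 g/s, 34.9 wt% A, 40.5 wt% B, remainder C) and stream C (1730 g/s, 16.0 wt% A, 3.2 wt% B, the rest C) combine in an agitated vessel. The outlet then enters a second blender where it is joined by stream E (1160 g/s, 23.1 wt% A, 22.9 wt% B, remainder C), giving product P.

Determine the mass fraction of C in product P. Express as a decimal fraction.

Overall, product flow = 3475 g/s.
C in = 585×0.246 + 1730×0.808 + 1160×0.540 = 2168.2 g/s.
C fraction in P = 0.6239.

0.6239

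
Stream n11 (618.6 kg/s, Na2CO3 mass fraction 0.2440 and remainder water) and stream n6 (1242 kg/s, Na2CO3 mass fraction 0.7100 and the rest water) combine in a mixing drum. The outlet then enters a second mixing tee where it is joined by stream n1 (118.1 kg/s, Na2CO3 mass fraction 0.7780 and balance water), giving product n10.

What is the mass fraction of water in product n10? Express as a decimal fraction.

0.4316

Overall, product flow = 1978.7 kg/s.
water in = 618.6×0.756 + 1242×0.290 + 118.1×0.222 = 854.06 kg/s.
water fraction in n10 = 0.4316.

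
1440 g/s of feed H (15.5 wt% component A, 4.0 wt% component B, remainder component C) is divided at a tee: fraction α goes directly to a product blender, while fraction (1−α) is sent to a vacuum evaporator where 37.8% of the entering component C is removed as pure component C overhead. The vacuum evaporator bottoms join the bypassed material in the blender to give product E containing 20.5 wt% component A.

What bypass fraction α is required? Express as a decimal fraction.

All 1440×0.155 = 223.2 g/s of component A reaches E, so E = 223.2/0.205 = 1088.8 g/s and vapour = 351.22 g/s.
The evaporator receives (1−α)·1440 of feed at 0.805 component C and removes 0.378 of that component C:
0.378×0.805×(1−α)×1440 = 351.22
(1−α) = 351.22/438.18 = 0.8015;  α = 0.1985.

0.198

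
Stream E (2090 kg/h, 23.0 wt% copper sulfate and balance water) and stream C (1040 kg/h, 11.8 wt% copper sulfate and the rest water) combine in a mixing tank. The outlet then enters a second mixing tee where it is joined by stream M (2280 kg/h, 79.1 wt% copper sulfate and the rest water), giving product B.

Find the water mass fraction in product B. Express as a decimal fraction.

0.555

Overall, product flow = 5410 kg/h.
water in = 2090×0.770 + 1040×0.882 + 2280×0.209 = 3003.1 kg/h.
water fraction in B = 0.555.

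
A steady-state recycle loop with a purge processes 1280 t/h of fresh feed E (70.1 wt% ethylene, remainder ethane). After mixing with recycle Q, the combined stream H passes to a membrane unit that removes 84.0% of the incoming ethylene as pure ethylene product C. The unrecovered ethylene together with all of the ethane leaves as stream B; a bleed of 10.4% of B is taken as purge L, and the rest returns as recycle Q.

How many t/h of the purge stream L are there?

400.1 t/h

ethane enters only via E and leaves only via the purge: 1280×0.299 = 0.104×(ethane in B), and the membrane unit passes all ethane, so ethane in H = ethane in B = 3680 t/h.
ethylene in H: m_A = 1280×0.701 + (1−0.104)·(1−0.840)·m_A, so m_A = 897.28/0.8566 = 1047.4 t/h.
B = (1−0.840)×1047.4 + 3680 = 3847.6 t/h.
Purge L = 0.104×3847.6 = 400.15 t/h.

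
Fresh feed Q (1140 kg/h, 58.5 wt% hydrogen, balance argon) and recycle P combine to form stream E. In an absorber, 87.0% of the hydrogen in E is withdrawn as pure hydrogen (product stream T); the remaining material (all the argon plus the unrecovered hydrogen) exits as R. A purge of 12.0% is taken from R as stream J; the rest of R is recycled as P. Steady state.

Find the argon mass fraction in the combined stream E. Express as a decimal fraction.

argon enters only via Q and leaves only via the purge: 1140×0.415 = 0.120×(argon in R), and the absorber passes all argon, so argon in E = argon in R = 3942.5 kg/h.
hydrogen in E: m_A = 1140×0.585 + (1−0.120)·(1−0.870)·m_A, so m_A = 666.9/0.8856 = 753.05 kg/h.
E = 753.05 + 3942.5 = 4695.5 kg/h.
argon fraction in E = 3942.5/4695.5 = 0.840.

0.840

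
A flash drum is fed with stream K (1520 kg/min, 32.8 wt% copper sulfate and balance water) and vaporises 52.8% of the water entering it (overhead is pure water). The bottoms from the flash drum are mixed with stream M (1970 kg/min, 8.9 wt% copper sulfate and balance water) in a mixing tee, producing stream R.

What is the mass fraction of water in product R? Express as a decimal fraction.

Vapour removed = 0.528×0.672×1520 = 539.32 kg/min; concentrate = 980.68 kg/min.
water reaching the mixer = 482.12 (from concentrate) + 1970×0.911 = 2276.8 kg/min.
Product flow = 980.68 + 1970 = 2950.7 kg/min; water fraction = 0.7716.

0.7716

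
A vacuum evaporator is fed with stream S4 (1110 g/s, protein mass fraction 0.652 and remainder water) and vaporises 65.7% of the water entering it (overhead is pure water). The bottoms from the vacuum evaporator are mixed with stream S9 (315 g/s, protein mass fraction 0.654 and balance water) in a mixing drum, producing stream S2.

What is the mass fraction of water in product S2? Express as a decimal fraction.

0.206

Vapour removed = 0.657×0.348×1110 = 253.79 g/s; concentrate = 856.21 g/s.
water reaching the mixer = 132.49 (from concentrate) + 315×0.346 = 241.48 g/s.
Product flow = 856.21 + 315 = 1171.2 g/s; water fraction = 0.206.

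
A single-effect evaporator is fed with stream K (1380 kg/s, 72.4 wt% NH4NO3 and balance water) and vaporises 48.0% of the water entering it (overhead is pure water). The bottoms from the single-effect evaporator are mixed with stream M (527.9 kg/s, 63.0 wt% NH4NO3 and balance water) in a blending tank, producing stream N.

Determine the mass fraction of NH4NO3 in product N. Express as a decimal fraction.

0.7720

Vapour removed = 0.480×0.276×1380 = 182.82 kg/s; concentrate = 1197.2 kg/s.
NH4NO3 reaching the mixer = 999.12 (from concentrate) + 527.9×0.630 = 1331.7 kg/s.
Product flow = 1197.2 + 527.9 = 1725.1 kg/s; NH4NO3 fraction = 0.7720.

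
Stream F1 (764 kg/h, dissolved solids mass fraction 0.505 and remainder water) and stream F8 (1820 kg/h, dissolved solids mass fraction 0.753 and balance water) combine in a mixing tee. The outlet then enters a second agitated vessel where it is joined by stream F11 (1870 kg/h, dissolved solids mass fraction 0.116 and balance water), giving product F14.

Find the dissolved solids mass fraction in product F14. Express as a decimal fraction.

Overall, product flow = 4454 kg/h.
dissolved solids in = 764×0.505 + 1820×0.753 + 1870×0.116 = 1973.2 kg/h.
dissolved solids fraction in F14 = 0.443.

0.443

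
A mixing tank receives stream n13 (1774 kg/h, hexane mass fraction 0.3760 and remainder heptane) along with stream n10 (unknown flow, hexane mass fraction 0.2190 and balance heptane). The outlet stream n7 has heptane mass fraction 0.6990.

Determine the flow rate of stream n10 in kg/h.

1623 kg/h

Let n10 be the unknown flow. Total out = 1774 + n10.
heptane balance: 1107 + 0.781·n10 = 0.699·(1774 + n10)
(0.781 − 0.699)·n10 = 0.699×1774 − 1107 = 133.05
n10 = 133.05 / 0.082 = 1622.6 kg/h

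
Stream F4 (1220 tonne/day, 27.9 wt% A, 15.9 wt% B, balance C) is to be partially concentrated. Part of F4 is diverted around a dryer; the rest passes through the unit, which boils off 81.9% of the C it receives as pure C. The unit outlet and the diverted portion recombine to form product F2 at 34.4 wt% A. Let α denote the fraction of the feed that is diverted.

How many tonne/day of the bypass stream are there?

All 1220×0.279 = 340.38 tonne/day of A reaches F2, so F2 = 340.38/0.344 = 989.48 tonne/day and vapour = 230.52 tonne/day.
The evaporator receives (1−α)·1220 of feed at 0.562 C and removes 0.819 of that C:
0.819×0.562×(1−α)×1220 = 230.52
(1−α) = 230.52/561.54 = 0.4105;  α = 0.5895.
Bypass flow = 0.5895×1220 = 719.17 tonne/day.

719.2 tonne/day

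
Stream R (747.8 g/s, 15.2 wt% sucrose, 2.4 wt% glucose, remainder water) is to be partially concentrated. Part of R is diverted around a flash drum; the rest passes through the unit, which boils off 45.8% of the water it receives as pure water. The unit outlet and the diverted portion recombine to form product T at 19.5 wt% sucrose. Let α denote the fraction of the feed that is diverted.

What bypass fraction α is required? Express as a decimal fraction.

All 747.8×0.152 = 113.67 g/s of sucrose reaches T, so T = 113.67/0.195 = 582.9 g/s and vapour = 164.9 g/s.
The evaporator receives (1−α)·747.8 of feed at 0.824 water and removes 0.458 of that water:
0.458×0.824×(1−α)×747.8 = 164.9
(1−α) = 164.9/282.21 = 0.5843;  α = 0.4157.

0.416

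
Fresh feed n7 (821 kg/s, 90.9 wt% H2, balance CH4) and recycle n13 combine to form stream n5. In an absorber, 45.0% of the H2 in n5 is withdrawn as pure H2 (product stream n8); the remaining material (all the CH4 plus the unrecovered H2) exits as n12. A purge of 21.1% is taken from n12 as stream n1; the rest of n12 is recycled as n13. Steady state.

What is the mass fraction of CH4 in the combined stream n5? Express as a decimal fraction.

CH4 enters only via n7 and leaves only via the purge: 821×0.091 = 0.211×(CH4 in n12), and the absorber passes all CH4, so CH4 in n5 = CH4 in n12 = 354.08 kg/s.
H2 in n5: m_A = 821×0.909 + (1−0.211)·(1−0.450)·m_A, so m_A = 746.29/0.5660 = 1318.4 kg/s.
n5 = 1318.4 + 354.08 = 1672.5 kg/s.
CH4 fraction in n5 = 354.08/1672.5 = 0.212.

0.212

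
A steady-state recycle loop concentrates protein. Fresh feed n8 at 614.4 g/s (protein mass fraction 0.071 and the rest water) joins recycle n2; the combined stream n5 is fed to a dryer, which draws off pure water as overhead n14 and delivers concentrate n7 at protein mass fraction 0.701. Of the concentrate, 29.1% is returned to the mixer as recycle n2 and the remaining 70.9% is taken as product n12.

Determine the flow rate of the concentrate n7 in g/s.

Overall protein balance (none leaves overhead): protein in fresh feed = protein in product, i.e. 614.4×0.071 = (1−0.291)·n7·0.701.
n7 = 43.622/(0.701×0.709) = 87.77 g/s.

87.77 g/s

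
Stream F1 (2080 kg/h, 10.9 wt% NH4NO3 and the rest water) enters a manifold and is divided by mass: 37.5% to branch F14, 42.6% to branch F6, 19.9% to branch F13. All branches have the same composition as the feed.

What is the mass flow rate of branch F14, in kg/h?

Branch F14 flow = 0.375×2080 = 780 kg/h.

780 kg/h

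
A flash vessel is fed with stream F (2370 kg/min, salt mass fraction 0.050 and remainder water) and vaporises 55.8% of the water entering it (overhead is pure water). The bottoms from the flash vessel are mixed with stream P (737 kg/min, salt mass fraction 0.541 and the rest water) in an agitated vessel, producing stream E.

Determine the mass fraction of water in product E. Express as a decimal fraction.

Vapour removed = 0.558×0.950×2370 = 1256.3 kg/min; concentrate = 1113.7 kg/min.
water reaching the mixer = 995.16 (from concentrate) + 737×0.459 = 1333.4 kg/min.
Product flow = 1113.7 + 737 = 1850.7 kg/min; water fraction = 0.721.

0.721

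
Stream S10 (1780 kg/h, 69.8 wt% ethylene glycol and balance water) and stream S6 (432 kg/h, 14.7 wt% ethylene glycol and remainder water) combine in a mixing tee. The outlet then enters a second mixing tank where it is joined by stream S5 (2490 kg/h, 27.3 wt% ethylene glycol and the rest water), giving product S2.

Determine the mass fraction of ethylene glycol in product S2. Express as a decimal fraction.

0.422

Overall, product flow = 4702 kg/h.
ethylene glycol in = 1780×0.698 + 432×0.147 + 2490×0.273 = 1985.7 kg/h.
ethylene glycol fraction in S2 = 0.422.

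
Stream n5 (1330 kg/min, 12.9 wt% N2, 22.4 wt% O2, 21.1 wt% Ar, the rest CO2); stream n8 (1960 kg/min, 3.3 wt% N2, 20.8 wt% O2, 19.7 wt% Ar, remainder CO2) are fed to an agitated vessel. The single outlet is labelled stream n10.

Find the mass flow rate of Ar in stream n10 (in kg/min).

Ar out = Ar in = 1330×0.211 + 1960×0.197 = 666.75 kg/min.

666.8 kg/min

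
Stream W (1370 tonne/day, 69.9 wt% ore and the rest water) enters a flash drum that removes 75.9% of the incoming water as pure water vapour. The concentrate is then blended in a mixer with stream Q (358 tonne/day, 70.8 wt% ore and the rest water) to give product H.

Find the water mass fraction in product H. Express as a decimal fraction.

Vapour removed = 0.759×0.301×1370 = 312.99 tonne/day; concentrate = 1057 tonne/day.
water reaching the mixer = 99.381 (from concentrate) + 358×0.292 = 203.92 tonne/day.
Product flow = 1057 + 358 = 1415 tonne/day; water fraction = 0.144.

0.144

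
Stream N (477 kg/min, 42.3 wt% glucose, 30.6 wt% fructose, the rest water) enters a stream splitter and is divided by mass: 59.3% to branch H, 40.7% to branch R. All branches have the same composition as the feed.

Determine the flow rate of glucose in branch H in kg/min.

119.7 kg/min

Branch H total = 0.593×477 = 282.86 kg/min.
glucose in H = 0.423×282.86 = 119.65 kg/min.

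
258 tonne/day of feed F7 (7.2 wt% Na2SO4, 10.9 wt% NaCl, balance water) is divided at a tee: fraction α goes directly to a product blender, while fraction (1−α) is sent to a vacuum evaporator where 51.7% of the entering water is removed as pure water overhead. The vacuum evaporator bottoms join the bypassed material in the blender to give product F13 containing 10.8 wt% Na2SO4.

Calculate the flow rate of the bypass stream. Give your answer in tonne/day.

All 258×0.072 = 18.576 tonne/day of Na2SO4 reaches F13, so F13 = 18.576/0.108 = 172 tonne/day and vapour = 86 tonne/day.
The evaporator receives (1−α)·258 of feed at 0.819 water and removes 0.517 of that water:
0.517×0.819×(1−α)×258 = 86
(1−α) = 86/109.24 = 0.7872;  α = 0.2128.
Bypass flow = 0.2128×258 = 54.893 tonne/day.

54.89 tonne/day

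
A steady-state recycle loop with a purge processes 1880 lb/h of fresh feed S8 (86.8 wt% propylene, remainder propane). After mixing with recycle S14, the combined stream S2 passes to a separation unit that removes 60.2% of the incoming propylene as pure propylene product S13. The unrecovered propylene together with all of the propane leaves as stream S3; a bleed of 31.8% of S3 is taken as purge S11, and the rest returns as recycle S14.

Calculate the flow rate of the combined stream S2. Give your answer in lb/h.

3020 lb/h

propane enters only via S8 and leaves only via the purge: 1880×0.132 = 0.318×(propane in S3), and the separation unit passes all propane, so propane in S2 = propane in S3 = 780.38 lb/h.
propylene in S2: m_A = 1880×0.868 + (1−0.318)·(1−0.602)·m_A, so m_A = 1631.8/0.7286 = 2239.8 lb/h.
S2 = 2239.8 + 780.38 = 3020.2 lb/h.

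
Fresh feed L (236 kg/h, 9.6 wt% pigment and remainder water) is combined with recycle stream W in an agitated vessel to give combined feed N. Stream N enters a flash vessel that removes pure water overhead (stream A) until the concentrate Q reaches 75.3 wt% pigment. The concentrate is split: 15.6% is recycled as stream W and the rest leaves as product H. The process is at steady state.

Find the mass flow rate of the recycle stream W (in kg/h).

Overall pigment balance (none leaves overhead): pigment in fresh feed = pigment in product, i.e. 236×0.096 = (1−0.156)·Q·0.753.
Q = 22.656/(0.753×0.844) = 35.649 kg/h.
Recycle W = 0.156×35.649 = 5.5612 kg/h.

5.561 kg/h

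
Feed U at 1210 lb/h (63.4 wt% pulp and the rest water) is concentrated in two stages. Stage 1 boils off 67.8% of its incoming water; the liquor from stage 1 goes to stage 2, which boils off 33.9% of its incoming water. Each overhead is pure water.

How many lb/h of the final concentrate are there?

water in feed = 1210×0.366 = 442.86 lb/h.
After stage 1: water left = (1−0.678)×442.86 = 142.6; stream total = 909.74 lb/h.
After stage 2: water left = (1−0.339)×142.6 = 94.259; final concentrate = 861.4 lb/h.

861.4 lb/h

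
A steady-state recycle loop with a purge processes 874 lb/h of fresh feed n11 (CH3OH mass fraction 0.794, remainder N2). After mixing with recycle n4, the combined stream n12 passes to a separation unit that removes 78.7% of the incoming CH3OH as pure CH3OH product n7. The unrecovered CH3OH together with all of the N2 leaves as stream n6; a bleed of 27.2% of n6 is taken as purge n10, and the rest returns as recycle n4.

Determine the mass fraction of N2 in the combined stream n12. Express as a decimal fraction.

N2 enters only via n11 and leaves only via the purge: 874×0.206 = 0.272×(N2 in n6), and the separation unit passes all N2, so N2 in n12 = N2 in n6 = 661.93 lb/h.
CH3OH in n12: m_A = 874×0.794 + (1−0.272)·(1−0.787)·m_A, so m_A = 693.96/0.8449 = 821.31 lb/h.
n12 = 821.31 + 661.93 = 1483.2 lb/h.
N2 fraction in n12 = 661.93/1483.2 = 0.446.

0.446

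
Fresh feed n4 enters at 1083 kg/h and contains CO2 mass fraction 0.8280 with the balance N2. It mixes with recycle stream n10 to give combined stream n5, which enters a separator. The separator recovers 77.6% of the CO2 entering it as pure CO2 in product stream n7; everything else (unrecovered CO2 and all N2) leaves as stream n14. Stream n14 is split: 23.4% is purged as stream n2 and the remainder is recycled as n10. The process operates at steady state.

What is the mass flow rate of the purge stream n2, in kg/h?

N2 enters only via n4 and leaves only via the purge: 1083×0.172 = 0.234×(N2 in n14), and the separator passes all N2, so N2 in n5 = N2 in n14 = 796.05 kg/h.
CO2 in n5: m_A = 1083×0.828 + (1−0.234)·(1−0.776)·m_A, so m_A = 896.72/0.8284 = 1082.5 kg/h.
n14 = (1−0.776)×1082.5 + 796.05 = 1038.5 kg/h.
Purge n2 = 0.234×1038.5 = 243.01 kg/h.

243 kg/h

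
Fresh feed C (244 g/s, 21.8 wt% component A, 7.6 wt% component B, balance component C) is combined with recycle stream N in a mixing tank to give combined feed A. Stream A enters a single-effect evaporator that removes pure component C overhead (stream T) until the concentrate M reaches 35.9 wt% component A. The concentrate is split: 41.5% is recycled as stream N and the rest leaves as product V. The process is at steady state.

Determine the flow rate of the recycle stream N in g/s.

105.1 g/s

Overall component A balance (none leaves overhead): component A in fresh feed = component A in product, i.e. 244×0.218 = (1−0.415)·M·0.359.
M = 53.192/(0.359×0.585) = 253.28 g/s.
Recycle N = 0.415×253.28 = 105.11 g/s.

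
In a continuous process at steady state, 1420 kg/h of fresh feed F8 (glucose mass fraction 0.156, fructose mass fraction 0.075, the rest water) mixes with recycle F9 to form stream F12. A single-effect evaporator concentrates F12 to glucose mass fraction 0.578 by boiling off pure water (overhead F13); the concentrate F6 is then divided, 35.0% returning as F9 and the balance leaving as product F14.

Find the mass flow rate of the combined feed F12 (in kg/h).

1626 kg/h

Overall glucose balance (none leaves overhead): glucose in fresh feed = glucose in product, i.e. 1420×0.156 = (1−0.350)·F6·0.578.
F6 = 221.52/(0.578×0.650) = 589.62 kg/h.
Recycle F9 = 0.350×589.62 = 206.37 kg/h.
Combined feed F12 = 1420 + 206.37 = 1626.4 kg/h.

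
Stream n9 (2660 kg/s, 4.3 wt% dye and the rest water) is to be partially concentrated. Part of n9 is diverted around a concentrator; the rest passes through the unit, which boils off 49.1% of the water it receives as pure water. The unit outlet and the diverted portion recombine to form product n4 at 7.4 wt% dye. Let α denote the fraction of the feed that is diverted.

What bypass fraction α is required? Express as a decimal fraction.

All 2660×0.043 = 114.38 kg/s of dye reaches n4, so n4 = 114.38/0.074 = 1545.7 kg/s and vapour = 1114.3 kg/s.
The evaporator receives (1−α)·2660 of feed at 0.957 water and removes 0.491 of that water:
0.491×0.957×(1−α)×2660 = 1114.3
(1−α) = 1114.3/1249.9 = 0.8915;  α = 0.1085.

0.108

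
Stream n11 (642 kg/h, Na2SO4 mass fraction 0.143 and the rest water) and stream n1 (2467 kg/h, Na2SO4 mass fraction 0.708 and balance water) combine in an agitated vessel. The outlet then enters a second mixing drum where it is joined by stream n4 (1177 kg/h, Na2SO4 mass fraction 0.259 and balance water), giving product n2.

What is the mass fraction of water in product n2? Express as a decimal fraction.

Overall, product flow = 4286 kg/h.
water in = 642×0.857 + 2467×0.292 + 1177×0.741 = 2142.7 kg/h.
water fraction in n2 = 0.500.

0.500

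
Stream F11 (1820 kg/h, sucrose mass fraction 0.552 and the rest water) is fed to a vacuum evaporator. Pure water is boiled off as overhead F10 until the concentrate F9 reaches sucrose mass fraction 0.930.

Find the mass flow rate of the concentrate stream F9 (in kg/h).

sucrose is conserved: 1820×0.552 = 1004.6 kg/h all reports to the concentrate.
Concentrate = 1004.6/(target fraction) = 1080.3 kg/h.

1080 kg/h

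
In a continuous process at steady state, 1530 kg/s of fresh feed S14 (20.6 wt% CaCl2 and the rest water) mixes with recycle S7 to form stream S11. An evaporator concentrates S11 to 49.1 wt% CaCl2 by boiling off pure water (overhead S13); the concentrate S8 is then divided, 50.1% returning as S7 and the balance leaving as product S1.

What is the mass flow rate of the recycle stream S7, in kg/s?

Overall CaCl2 balance (none leaves overhead): CaCl2 in fresh feed = CaCl2 in product, i.e. 1530×0.206 = (1−0.501)·S8·0.491.
S8 = 315.18/(0.491×0.499) = 1286.4 kg/s.
Recycle S7 = 0.501×1286.4 = 644.49 kg/s.

644.5 kg/s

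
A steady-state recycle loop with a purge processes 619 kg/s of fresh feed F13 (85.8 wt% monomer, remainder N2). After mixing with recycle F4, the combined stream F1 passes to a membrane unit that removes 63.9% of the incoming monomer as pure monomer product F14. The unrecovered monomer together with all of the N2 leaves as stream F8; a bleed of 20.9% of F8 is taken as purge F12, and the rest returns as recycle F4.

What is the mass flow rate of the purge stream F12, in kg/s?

144 kg/s

N2 enters only via F13 and leaves only via the purge: 619×0.142 = 0.209×(N2 in F8), and the membrane unit passes all N2, so N2 in F1 = N2 in F8 = 420.56 kg/s.
monomer in F1: m_A = 619×0.858 + (1−0.209)·(1−0.639)·m_A, so m_A = 531.1/0.7144 = 743.37 kg/s.
F8 = (1−0.639)×743.37 + 420.56 = 688.92 kg/s.
Purge F12 = 0.209×688.92 = 143.98 kg/s.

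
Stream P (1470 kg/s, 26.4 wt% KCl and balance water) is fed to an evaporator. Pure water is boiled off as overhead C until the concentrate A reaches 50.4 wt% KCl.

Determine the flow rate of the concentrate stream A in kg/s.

770 kg/s

KCl is conserved: 1470×0.264 = 388.08 kg/s all reports to the concentrate.
Concentrate = 388.08/(target fraction) = 770 kg/s.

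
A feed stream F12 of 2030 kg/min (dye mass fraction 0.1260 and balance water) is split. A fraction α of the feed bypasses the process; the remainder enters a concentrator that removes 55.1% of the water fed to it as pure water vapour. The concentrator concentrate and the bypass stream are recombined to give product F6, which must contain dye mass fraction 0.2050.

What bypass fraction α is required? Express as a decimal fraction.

0.200

All 2030×0.126 = 255.78 kg/min of dye reaches F6, so F6 = 255.78/0.205 = 1247.7 kg/min and vapour = 782.29 kg/min.
The evaporator receives (1−α)·2030 of feed at 0.874 water and removes 0.551 of that water:
0.551×0.874×(1−α)×2030 = 782.29
(1−α) = 782.29/977.6 = 0.8002;  α = 0.1998.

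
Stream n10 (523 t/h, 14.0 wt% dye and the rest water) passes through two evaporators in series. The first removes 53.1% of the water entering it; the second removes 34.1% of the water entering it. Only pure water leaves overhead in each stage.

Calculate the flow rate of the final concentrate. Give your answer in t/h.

water in feed = 523×0.860 = 449.78 t/h.
After stage 1: water left = (1−0.531)×449.78 = 210.95; stream total = 284.17 t/h.
After stage 2: water left = (1−0.341)×210.95 = 139.01; final concentrate = 212.23 t/h.

212.2 t/h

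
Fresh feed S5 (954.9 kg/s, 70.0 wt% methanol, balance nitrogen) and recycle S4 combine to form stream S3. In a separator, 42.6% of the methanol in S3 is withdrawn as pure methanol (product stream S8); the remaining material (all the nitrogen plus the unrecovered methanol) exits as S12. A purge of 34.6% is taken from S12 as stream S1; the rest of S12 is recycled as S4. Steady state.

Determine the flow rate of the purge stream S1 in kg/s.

nitrogen enters only via S5 and leaves only via the purge: 954.9×0.300 = 0.346×(nitrogen in S12), and the separator passes all nitrogen, so nitrogen in S3 = nitrogen in S12 = 827.95 kg/s.
methanol in S3: m_A = 954.9×0.700 + (1−0.346)·(1−0.426)·m_A, so m_A = 668.43/0.6246 = 1070.2 kg/s.
S12 = (1−0.426)×1070.2 + 827.95 = 1442.2 kg/s.
Purge S1 = 0.346×1442.2 = 499.01 kg/s.

499 kg/s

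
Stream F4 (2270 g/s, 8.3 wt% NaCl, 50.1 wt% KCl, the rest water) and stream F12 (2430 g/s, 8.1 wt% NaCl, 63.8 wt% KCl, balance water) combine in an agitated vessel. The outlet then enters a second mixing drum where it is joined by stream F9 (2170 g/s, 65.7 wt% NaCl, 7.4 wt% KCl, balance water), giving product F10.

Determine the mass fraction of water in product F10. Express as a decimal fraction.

Overall, product flow = 6870 g/s.
water in = 2270×0.416 + 2430×0.281 + 2170×0.269 = 2210.9 g/s.
water fraction in F10 = 0.322.

0.322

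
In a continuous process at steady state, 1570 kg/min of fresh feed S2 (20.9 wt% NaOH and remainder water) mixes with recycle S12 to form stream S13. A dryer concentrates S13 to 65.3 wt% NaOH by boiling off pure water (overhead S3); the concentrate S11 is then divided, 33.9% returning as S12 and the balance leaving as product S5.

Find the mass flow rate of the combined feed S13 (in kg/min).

1828 kg/min

Overall NaOH balance (none leaves overhead): NaOH in fresh feed = NaOH in product, i.e. 1570×0.209 = (1−0.339)·S11·0.653.
S11 = 328.13/(0.653×0.661) = 760.21 kg/min.
Recycle S12 = 0.339×760.21 = 257.71 kg/min.
Combined feed S13 = 1570 + 257.71 = 1827.7 kg/min.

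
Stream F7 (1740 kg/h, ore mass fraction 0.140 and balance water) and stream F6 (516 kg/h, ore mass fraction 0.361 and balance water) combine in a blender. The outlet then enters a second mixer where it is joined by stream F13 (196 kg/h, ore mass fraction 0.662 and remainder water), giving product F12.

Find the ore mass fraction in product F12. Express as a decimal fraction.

0.228

Overall, product flow = 2452 kg/h.
ore in = 1740×0.140 + 516×0.361 + 196×0.662 = 559.63 kg/h.
ore fraction in F12 = 0.228.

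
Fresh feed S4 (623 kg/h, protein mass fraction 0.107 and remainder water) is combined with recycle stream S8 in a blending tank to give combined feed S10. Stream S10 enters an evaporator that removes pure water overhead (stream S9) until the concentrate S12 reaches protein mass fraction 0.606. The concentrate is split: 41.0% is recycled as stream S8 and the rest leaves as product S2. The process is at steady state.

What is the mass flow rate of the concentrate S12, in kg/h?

186.4 kg/h

Overall protein balance (none leaves overhead): protein in fresh feed = protein in product, i.e. 623×0.107 = (1−0.410)·S12·0.606.
S12 = 66.661/(0.606×0.590) = 186.44 kg/h.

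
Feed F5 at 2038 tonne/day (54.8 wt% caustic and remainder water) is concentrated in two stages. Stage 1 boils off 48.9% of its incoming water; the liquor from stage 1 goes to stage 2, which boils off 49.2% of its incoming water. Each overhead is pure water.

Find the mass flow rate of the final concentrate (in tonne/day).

1356 tonne/day

water in feed = 2038×0.452 = 921.18 tonne/day.
After stage 1: water left = (1−0.489)×921.18 = 470.72; stream total = 1587.5 tonne/day.
After stage 2: water left = (1−0.492)×470.72 = 239.13; final concentrate = 1356 tonne/day.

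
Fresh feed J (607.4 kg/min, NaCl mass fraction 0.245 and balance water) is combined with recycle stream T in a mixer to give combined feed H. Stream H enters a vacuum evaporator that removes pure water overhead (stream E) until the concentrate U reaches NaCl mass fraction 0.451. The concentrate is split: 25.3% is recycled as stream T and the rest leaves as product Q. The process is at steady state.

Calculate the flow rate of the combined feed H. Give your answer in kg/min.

719.2 kg/min

Overall NaCl balance (none leaves overhead): NaCl in fresh feed = NaCl in product, i.e. 607.4×0.245 = (1−0.253)·U·0.451.
U = 148.81/(0.451×0.747) = 441.72 kg/min.
Recycle T = 0.253×441.72 = 111.75 kg/min.
Combined feed H = 607.4 + 111.75 = 719.15 kg/min.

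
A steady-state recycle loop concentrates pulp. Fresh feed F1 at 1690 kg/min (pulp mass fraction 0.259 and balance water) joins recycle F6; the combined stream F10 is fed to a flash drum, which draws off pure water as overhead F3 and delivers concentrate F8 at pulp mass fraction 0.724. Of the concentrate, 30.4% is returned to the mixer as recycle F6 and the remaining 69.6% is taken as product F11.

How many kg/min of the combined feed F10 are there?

Overall pulp balance (none leaves overhead): pulp in fresh feed = pulp in product, i.e. 1690×0.259 = (1−0.304)·F8·0.724.
F8 = 437.71/(0.724×0.696) = 868.64 kg/min.
Recycle F6 = 0.304×868.64 = 264.07 kg/min.
Combined feed F10 = 1690 + 264.07 = 1954.1 kg/min.

1954 kg/min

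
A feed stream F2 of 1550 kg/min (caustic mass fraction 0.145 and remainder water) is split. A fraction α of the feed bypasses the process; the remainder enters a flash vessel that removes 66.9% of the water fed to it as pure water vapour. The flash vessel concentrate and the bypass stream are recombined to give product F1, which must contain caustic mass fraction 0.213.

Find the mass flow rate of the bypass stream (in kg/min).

All 1550×0.145 = 224.75 kg/min of caustic reaches F1, so F1 = 224.75/0.213 = 1055.2 kg/min and vapour = 494.84 kg/min.
The evaporator receives (1−α)·1550 of feed at 0.855 water and removes 0.669 of that water:
0.669×0.855×(1−α)×1550 = 494.84
(1−α) = 494.84/886.59 = 0.5581;  α = 0.4419.
Bypass flow = 0.4419×1550 = 684.9 kg/min.

684.9 kg/min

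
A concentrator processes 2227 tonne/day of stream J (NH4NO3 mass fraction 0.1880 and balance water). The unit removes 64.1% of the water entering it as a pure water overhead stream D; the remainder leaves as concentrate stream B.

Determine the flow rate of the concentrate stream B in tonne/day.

water entering = 2227×0.812 = 1808.3 tonne/day; overhead removed = 0.641×1808.3 = 1159.1 tonne/day.
Concentrate = 2227 − 1159.1 = 1067.9 tonne/day.

1068 tonne/day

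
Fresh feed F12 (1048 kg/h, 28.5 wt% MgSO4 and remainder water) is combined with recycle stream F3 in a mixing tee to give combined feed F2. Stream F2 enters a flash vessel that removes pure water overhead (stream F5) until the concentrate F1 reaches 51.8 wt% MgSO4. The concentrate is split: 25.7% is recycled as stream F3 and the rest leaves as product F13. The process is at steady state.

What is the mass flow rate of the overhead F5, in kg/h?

471.4 kg/h

Overall MgSO4 balance (none leaves overhead): MgSO4 in fresh feed = MgSO4 in product, i.e. 1048×0.285 = (1−0.257)·F1·0.518.
F1 = 298.68/(0.518×0.743) = 776.05 kg/h.
Recycle F3 = 0.257×776.05 = 199.44 kg/h.
Combined feed F2 = 1048 + 199.44 = 1247.4 kg/h.
Overhead F5 = F2 − F1 = 1247.4 − 776.05 = 471.4 kg/h.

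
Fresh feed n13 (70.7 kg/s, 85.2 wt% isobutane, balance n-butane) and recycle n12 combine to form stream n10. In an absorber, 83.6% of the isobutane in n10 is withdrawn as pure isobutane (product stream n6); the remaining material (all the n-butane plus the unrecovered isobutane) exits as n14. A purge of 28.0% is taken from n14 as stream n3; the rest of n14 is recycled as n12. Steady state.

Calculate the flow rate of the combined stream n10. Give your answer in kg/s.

105.7 kg/s

n-butane enters only via n13 and leaves only via the purge: 70.7×0.148 = 0.280×(n-butane in n14), and the absorber passes all n-butane, so n-butane in n10 = n-butane in n14 = 37.37 kg/s.
isobutane in n10: m_A = 70.7×0.852 + (1−0.280)·(1−0.836)·m_A, so m_A = 60.236/0.8819 = 68.301 kg/s.
n10 = 68.301 + 37.37 = 105.67 kg/s.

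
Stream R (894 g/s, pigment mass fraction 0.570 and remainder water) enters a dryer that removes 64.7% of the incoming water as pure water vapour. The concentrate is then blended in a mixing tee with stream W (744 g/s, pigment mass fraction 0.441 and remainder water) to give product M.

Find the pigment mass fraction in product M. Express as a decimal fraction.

Vapour removed = 0.647×0.430×894 = 248.72 g/s; concentrate = 645.28 g/s.
pigment reaching the mixer = 509.58 (from concentrate) + 744×0.441 = 837.68 g/s.
Product flow = 645.28 + 744 = 1389.3 g/s; pigment fraction = 0.603.

0.603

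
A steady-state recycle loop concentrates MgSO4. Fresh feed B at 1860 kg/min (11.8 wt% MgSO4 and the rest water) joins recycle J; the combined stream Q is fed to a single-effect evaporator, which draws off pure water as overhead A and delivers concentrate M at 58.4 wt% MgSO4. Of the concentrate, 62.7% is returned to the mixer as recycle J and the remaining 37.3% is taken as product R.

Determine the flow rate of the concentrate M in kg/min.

Overall MgSO4 balance (none leaves overhead): MgSO4 in fresh feed = MgSO4 in product, i.e. 1860×0.118 = (1−0.627)·M·0.584.
M = 219.48/(0.584×0.373) = 1007.6 kg/min.

1008 kg/min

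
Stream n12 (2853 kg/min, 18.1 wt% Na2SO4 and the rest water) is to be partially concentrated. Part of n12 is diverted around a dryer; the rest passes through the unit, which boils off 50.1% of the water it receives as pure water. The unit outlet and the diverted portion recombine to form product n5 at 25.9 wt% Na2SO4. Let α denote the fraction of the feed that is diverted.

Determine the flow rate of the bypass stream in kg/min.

759 kg/min

All 2853×0.181 = 516.39 kg/min of Na2SO4 reaches n5, so n5 = 516.39/0.259 = 1993.8 kg/min and vapour = 859.2 kg/min.
The evaporator receives (1−α)·2853 of feed at 0.819 water and removes 0.501 of that water:
0.501×0.819×(1−α)×2853 = 859.2
(1−α) = 859.2/1170.6 = 0.7340;  α = 0.2660.
Bypass flow = 0.2660×2853 = 759.01 kg/min.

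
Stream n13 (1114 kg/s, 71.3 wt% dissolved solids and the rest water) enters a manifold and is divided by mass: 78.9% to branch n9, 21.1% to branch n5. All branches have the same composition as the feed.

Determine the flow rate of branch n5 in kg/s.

Branch n5 flow = 0.211×1114 = 235.05 kg/s.

235.1 kg/s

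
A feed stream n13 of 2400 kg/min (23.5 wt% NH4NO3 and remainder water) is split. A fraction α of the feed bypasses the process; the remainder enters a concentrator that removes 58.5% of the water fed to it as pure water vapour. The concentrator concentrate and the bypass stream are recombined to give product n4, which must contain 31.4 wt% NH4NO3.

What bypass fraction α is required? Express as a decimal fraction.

0.438

All 2400×0.235 = 564 kg/min of NH4NO3 reaches n4, so n4 = 564/0.314 = 1796.2 kg/min and vapour = 603.82 kg/min.
The evaporator receives (1−α)·2400 of feed at 0.765 water and removes 0.585 of that water:
0.585×0.765×(1−α)×2400 = 603.82
(1−α) = 603.82/1074.1 = 0.5622;  α = 0.4378.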